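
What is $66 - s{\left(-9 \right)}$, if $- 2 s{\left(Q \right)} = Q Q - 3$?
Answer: $105$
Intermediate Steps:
$s{\left(Q \right)} = \frac{3}{2} - \frac{Q^{2}}{2}$ ($s{\left(Q \right)} = - \frac{Q Q - 3}{2} = - \frac{Q^{2} - 3}{2} = - \frac{-3 + Q^{2}}{2} = \frac{3}{2} - \frac{Q^{2}}{2}$)
$66 - s{\left(-9 \right)} = 66 - \left(\frac{3}{2} - \frac{\left(-9\right)^{2}}{2}\right) = 66 - \left(\frac{3}{2} - \frac{81}{2}\right) = 66 - -39 = 66 + 39 = 105$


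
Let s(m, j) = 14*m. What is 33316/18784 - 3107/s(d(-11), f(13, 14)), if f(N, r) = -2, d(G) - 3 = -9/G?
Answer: -38899435/690312 ≈ -56.351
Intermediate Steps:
d(G) = 3 - 9/G
33316/18784 - 3107/s(d(-11), f(13, 14)) = 33316/18784 - 3107*1/(14*(3 - 9/(-11))) = 33316*(1/18784) - 3107*1/(14*(3 - 9*(-1/11))) = 8329/4696 - 3107*1/(14*(3 + 9/11)) = 8329/4696 - 3107/(14*(42/11)) = 8329/4696 - 3107/588/11 = 8329/4696 - 3107*11/588 = 8329/4696 - 34177/588 = -38899435/690312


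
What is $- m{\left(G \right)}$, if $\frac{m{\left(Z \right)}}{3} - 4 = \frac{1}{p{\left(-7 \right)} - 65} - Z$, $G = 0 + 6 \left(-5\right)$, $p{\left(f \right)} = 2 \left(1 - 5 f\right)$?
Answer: $- \frac{717}{7} \approx -102.43$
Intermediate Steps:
$p{\left(f \right)} = 2 - 10 f$
$G = -30$ ($G = 0 - 30 = -30$)
$m{\left(Z \right)} = \frac{87}{7} - 3 Z$ ($m{\left(Z \right)} = 12 + 3 \left(\frac{1}{\left(2 - -70\right) - 65} - Z\right) = 12 + 3 \left(\frac{1}{\left(2 + 70\right) - 65} - Z\right) = 12 + 3 \left(\frac{1}{72 - 65} - Z\right) = 12 + 3 \left(\frac{1}{7} - Z\right) = 12 - \left(- \frac{3}{7} + 3 Z\right) = \frac{87}{7} - 3 Z$)
$- m{\left(G \right)} = - (\frac{87}{7} - -90) = - (\frac{87}{7} + 90) = \left(-1\right) \frac{717}{7} = - \frac{717}{7}$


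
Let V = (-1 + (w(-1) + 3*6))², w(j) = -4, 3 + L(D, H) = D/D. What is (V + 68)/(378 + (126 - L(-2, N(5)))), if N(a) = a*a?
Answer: 237/506 ≈ 0.46838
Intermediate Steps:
N(a) = a²
L(D, H) = -2 (L(D, H) = -3 + D/D = -3 + 1 = -2)
V = 169 (V = (-1 + (-4 + 3*6))² = (-1 + (-4 + 18))² = (-1 + 14)² = 13² = 169)
(V + 68)/(378 + (126 - L(-2, N(5)))) = (169 + 68)/(378 + (126 - 1*(-2))) = 237/(378 + (126 + 2)) = 237/(378 + 128) = 237/506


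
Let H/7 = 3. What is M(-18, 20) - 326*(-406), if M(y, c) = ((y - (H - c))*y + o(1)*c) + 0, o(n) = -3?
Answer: 132638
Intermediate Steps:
H = 21 (H = 7*3 = 21)
M(y, c) = -3*c + y*(-21 + c + y) (M(y, c) = ((y - (21 - c))*y - 3*c) + 0 = ((y + (-21 + c))*y - 3*c) + 0 = ((-21 + c + y)*y - 3*c) + 0 = (y*(-21 + c + y) - 3*c) + 0 = (-3*c + y*(-21 + c + y)) + 0 = -3*c + y*(-21 + c + y))
M(-18, 20) - 326*(-406) = ((-18)**2 - 21*(-18) - 3*20 + 20*(-18)) - 326*(-406) = (324 + 378 - 60 - 360) + 132356 = 282 + 132356 = 132638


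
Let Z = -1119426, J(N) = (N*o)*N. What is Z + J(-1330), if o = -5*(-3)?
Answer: 25414074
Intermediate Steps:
o = 15
J(N) = 15*N² (J(N) = (N*15)*N = (15*N)*N = 15*N²)
Z + J(-1330) = -1119426 + 15*(-1330)² = -1119426 + 15*1768900 = -1119426 + 26533500 = 25414074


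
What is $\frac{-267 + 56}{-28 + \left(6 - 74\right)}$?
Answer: $\frac{211}{96} \approx 2.1979$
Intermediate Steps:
$\frac{-267 + 56}{-28 + \left(6 - 74\right)} = - \frac{211}{-28 + \left(6 - 74\right)} = - \frac{211}{-28 - 68} = - \frac{211}{-96} = \left(-211\right) \left(- \frac{1}{96}\right) = \frac{211}{96}$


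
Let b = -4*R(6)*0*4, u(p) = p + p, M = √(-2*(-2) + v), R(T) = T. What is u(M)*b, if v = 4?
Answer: 0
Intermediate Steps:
M = 2*√2 (M = √(-2*(-2) + 4) = √(4 + 4) = √8 = 2*√2 ≈ 2.8284)
u(p) = 2*p
b = 0 (b = -24*0*4 = -4*0*4 = 0*4 = 0)
u(M)*b = (2*(2*√2))*0 = (4*√2)*0 = 0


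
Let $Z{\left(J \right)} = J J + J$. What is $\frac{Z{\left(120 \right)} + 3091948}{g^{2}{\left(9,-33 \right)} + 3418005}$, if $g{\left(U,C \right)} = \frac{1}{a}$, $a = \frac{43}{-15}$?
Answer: $\frac{2871929666}{3159945735} \approx 0.90885$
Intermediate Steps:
$a = - \frac{43}{15}$ ($a = 43 \left(- \frac{1}{15}\right) = - \frac{43}{15} \approx -2.8667$)
$g{\left(U,C \right)} = - \frac{15}{43}$ ($g{\left(U,C \right)} = \frac{1}{- \frac{43}{15}} = - \frac{15}{43}$)
$Z{\left(J \right)} = J + J^{2}$ ($Z{\left(J \right)} = J^{2} + J = J + J^{2}$)
$\frac{Z{\left(120 \right)} + 3091948}{g^{2}{\left(9,-33 \right)} + 3418005} = \frac{120 \left(1 + 120\right) + 3091948}{\left(- \frac{15}{43}\right)^{2} + 3418005} = \frac{120 \cdot 121 + 3091948}{\frac{225}{1849} + 3418005} = \frac{14520 + 3091948}{\frac{6319891470}{1849}} = 3106468 \cdot \frac{1849}{6319891470} = \frac{2871929666}{3159945735}$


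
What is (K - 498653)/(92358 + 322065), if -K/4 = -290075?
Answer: 220549/138141 ≈ 1.5965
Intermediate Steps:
K = 1160300 (K = -4*(-290075) = 1160300)
(K - 498653)/(92358 + 322065) = (1160300 - 498653)/(92358 + 322065) = 661647/414423 = 661647*(1/414423) = 220549/138141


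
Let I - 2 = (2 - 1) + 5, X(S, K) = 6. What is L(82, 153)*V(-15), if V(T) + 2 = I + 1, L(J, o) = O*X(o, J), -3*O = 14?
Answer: -196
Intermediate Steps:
O = -14/3 (O = -1/3*14 = -14/3 ≈ -4.6667)
I = 8 (I = 2 + ((2 - 1) + 5) = 2 + (1 + 5) = 2 + 6 = 8)
L(J, o) = -28 (L(J, o) = -14/3*6 = -28)
V(T) = 7 (V(T) = -2 + (8 + 1) = -2 + 9 = 7)
L(82, 153)*V(-15) = -28*7 = -196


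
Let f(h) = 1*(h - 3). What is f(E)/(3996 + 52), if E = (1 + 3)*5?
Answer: 17/4048 ≈ 0.0041996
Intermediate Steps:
E = 20 (E = 4*5 = 20)
f(h) = -3 + h (f(h) = 1*(-3 + h) = -3 + h)
f(E)/(3996 + 52) = (-3 + 20)/(3996 + 52) = 17/4048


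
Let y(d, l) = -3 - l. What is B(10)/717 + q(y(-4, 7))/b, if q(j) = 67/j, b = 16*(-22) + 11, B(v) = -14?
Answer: 299/2444970 ≈ 0.00012229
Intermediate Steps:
b = -341 (b = -352 + 11 = -341)
B(10)/717 + q(y(-4, 7))/b = -14/717 + (67/(-3 - 1*7))/(-341) = -14*1/717 + (67/(-3 - 7))*(-1/341) = -14/717 + (67/(-10))*(-1/341) = -14/717 + (67*(-⅒))*(-1/341) = -14/717 - 67/10*(-1/341) = -14/717 + 67/3410 = 299/2444970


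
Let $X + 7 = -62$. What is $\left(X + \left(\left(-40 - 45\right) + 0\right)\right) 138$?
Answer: $-21252$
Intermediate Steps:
$X = -69$ ($X = -7 - 62 = -69$)
$\left(X + \left(\left(-40 - 45\right) + 0\right)\right) 138 = \left(-69 + \left(\left(-40 - 45\right) + 0\right)\right) 138 = \left(-69 + \left(-85 + 0\right)\right) 138 = \left(-69 - 85\right) 138 = \left(-154\right) 138 = -21252$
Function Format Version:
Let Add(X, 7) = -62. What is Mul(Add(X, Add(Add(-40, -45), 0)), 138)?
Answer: -21252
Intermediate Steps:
X = -69 (X = Add(-7, -62) = -69)
Mul(Add(X, Add(Add(-40, -45), 0)), 138) = Mul(Add(-69, Add(Add(-40, -45), 0)), 138) = Mul(Add(-69, Add(-85, 0)), 138) = Mul(Add(-69, -85), 138) = Mul(-154, 138) = -21252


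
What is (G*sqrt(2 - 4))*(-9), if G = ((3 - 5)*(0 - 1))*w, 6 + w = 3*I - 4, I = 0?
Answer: 180*I*sqrt(2) ≈ 254.56*I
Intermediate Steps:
w = -10 (w = -6 + (3*0 - 4) = -6 + (0 - 4) = -6 - 4 = -10)
G = -20 (G = ((3 - 5)*(0 - 1))*(-10) = -2*(-1)*(-10) = 2*(-10) = -20)
(G*sqrt(2 - 4))*(-9) = -20*sqrt(2 - 4)*(-9) = -20*I*sqrt(2)*(-9) = 180*I*sqrt(2)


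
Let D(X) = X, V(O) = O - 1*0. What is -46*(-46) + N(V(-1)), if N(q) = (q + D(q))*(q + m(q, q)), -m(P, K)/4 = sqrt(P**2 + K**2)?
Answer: 2118 + 8*sqrt(2) ≈ 2129.3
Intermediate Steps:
V(O) = O (V(O) = O + 0 = O)
m(P, K) = -4*sqrt(K**2 + P**2) (m(P, K) = -4*sqrt(P**2 + K**2) = -4*sqrt(K**2 + P**2))
N(q) = 2*q*(q - 4*sqrt(2)*sqrt(q**2)) (N(q) = (q + q)*(q - 4*sqrt(q**2 + q**2)) = (2*q)*(q - 4*sqrt(2)*sqrt(q**2)) = 2*q*(q - 4*sqrt(2)*sqrt(q**2)))
-46*(-46) + N(V(-1)) = -46*(-46) + 2*(-1)*(-1 - 4*sqrt(2)*sqrt((-1)**2)) = 2116 + 2*(-1)*(-1 - 4*sqrt(2)*sqrt(1)) = 2116 + 2*(-1)*(-1 - 4*sqrt(2)*1) = 2116 + 2*(-1)*(-1 - 4*sqrt(2)) = 2116 + (2 + 8*sqrt(2)) = 2118 + 8*sqrt(2)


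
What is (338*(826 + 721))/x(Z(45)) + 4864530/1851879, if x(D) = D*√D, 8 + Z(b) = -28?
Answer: 1621510/617293 + 261443*I/108 ≈ 2.6268 + 2420.8*I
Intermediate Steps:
Z(b) = -36 (Z(b) = -8 - 28 = -36)
x(D) = D^(3/2)
(338*(826 + 721))/x(Z(45)) + 4864530/1851879 = (338*(826 + 721))/((-36)^(3/2)) + 4864530/1851879 = (338*1547)/((-216*I)) + 4864530*(1/1851879) = 522886*(I/216) + 1621510/617293 = 261443*I/108 + 1621510/617293 = 1621510/617293 + 261443*I/108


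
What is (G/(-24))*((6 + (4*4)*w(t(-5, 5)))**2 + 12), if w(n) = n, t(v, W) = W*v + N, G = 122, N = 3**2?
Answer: -953308/3 ≈ -3.1777e+5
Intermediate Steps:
N = 9
t(v, W) = 9 + W*v (t(v, W) = W*v + 9 = 9 + W*v)
(G/(-24))*((6 + (4*4)*w(t(-5, 5)))**2 + 12) = (122/(-24))*((6 + (4*4)*(9 + 5*(-5)))**2 + 12) = (122*(-1/24))*((6 + 16*(9 - 25))**2 + 12) = -61*((6 + 16*(-16))**2 + 12)/12 = -61*((6 - 256)**2 + 12)/12 = -61*((-250)**2 + 12)/12 = -61*(62500 + 12)/12 = -61/12*62512 = -953308/3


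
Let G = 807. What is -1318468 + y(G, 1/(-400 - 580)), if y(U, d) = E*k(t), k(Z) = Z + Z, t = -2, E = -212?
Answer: -1317620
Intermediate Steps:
k(Z) = 2*Z
y(U, d) = 848 (y(U, d) = -424*(-2) = -212*(-4) = 848)
-1318468 + y(G, 1/(-400 - 580)) = -1318468 + 848 = -1317620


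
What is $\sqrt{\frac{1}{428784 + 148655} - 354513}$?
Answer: $\frac{i \sqrt{118207325311400434}}{577439} \approx 595.41 i$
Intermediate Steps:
$\sqrt{\frac{1}{428784 + 148655} - 354513} = \sqrt{\frac{1}{577439} - 354513} = \sqrt{- \frac{204709632206}{577439}} = \frac{i \sqrt{118207325311400434}}{577439}$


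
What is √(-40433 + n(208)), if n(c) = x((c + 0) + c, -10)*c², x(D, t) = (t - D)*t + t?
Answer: √183831567 ≈ 13558.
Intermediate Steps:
x(D, t) = t + t*(t - D) (x(D, t) = t*(t - D) + t = t + t*(t - D))
n(c) = c²*(90 + 20*c) (n(c) = (-10*(1 - 10 - ((c + 0) + c)))*c² = (-10*(1 - 10 - (c + c)))*c² = (-10*(1 - 10 - 2*c))*c² = (-10*(-9 - 2*c))*c² = (90 + 20*c)*c² = c²*(90 + 20*c))
√(-40433 + n(208)) = √(-40433 + 208²*(90 + 20*208)) = √(-40433 + 43264*(90 + 4160)) = √(-40433 + 43264*4250) = √(-40433 + 183872000) = √183831567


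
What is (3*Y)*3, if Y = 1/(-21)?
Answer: -3/7 ≈ -0.42857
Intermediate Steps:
Y = -1/21 (Y = 1*(-1/21) = -1/21 ≈ -0.047619)
(3*Y)*3 = (3*(-1/21))*3 = -1/7*3 = -3/7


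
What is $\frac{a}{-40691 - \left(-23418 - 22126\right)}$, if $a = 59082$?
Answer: $\frac{59082}{4853} \approx 12.174$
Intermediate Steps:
$\frac{a}{-40691 - \left(-23418 - 22126\right)} = \frac{59082}{-40691 - \left(-23418 - 22126\right)} = \frac{59082}{-40691 - -45544} = \frac{59082}{-40691 + 45544} = \frac{59082}{4853}$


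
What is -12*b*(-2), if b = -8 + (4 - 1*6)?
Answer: -240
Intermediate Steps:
b = -10 (b = -8 + (4 - 6) = -8 - 2 = -10)
-12*b*(-2) = -12*(-10)*(-2) = 120*(-2) = -240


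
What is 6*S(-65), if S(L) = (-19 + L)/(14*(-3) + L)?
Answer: 504/107 ≈ 4.7103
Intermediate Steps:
S(L) = (-19 + L)/(-42 + L)
6*S(-65) = 6*((-19 - 65)/(-42 - 65)) = 6*(-84/(-107)) = 6*(-1/107*(-84)) = 6*(84/107) = 504/107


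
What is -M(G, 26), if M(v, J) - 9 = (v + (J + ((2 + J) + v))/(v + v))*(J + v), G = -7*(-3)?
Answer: -15119/14 ≈ -1079.9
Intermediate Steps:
G = 21
M(v, J) = 9 + (J + v)*(v + (2 + v + 2*J)/(2*v)) (M(v, J) = 9 + (v + (J + ((2 + J) + v))/(v + v))*(J + v) = 9 + (v + (J + (2 + J + v))/((2*v)))*(J + v) = 9 + (v + (2 + v + 2*J)*(1/(2*v)))*(J + v) = 9 + (v + (2 + v + 2*J)/(2*v))*(J + v) = 9 + (J + v)*(v + (2 + v + 2*J)/(2*v)))
-M(G, 26) = -(10 + 21² + (½)*21 + (3/2)*26 + 26*21 + 26/21 + 26²/21) = -(10 + 441 + 21/2 + 39 + 546 + 26*(1/21) + 676*(1/21)) = -(10 + 441 + 21/2 + 39 + 546 + 26/21 + 676/21) = -1*15119/14 = -15119/14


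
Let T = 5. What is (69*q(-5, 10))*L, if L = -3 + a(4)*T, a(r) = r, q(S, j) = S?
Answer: -5865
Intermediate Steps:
L = 17 (L = -3 + 4*5 = -3 + 20 = 17)
(69*q(-5, 10))*L = (69*(-5))*17 = -345*17 = -5865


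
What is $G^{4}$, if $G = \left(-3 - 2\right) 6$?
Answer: $810000$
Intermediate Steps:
$G = -30$ ($G = \left(-5\right) 6 = -30$)
$G^{4} = \left(-30\right)^{4} = 810000$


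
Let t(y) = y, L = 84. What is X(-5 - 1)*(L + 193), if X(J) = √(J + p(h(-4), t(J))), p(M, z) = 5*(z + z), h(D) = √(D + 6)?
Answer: 277*I*√66 ≈ 2250.4*I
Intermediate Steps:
h(D) = √(6 + D)
p(M, z) = 10*z (p(M, z) = 5*(2*z) = 10*z)
X(J) = √11*√J (X(J) = √(J + 10*J) = √(11*J) = √11*√J)
X(-5 - 1)*(L + 193) = (√11*√(-5 - 1))*(84 + 193) = (√11*√(-6))*277 = (√11*(I*√6))*277 = (I*√66)*277 = 277*I*√66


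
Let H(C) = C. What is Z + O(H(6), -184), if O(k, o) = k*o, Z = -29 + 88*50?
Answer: 3267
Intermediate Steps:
Z = 4371 (Z = -29 + 4400 = 4371)
Z + O(H(6), -184) = 4371 + 6*(-184) = 4371 - 1104 = 3267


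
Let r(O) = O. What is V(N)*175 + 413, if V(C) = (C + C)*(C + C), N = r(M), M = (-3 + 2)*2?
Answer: 3213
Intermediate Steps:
M = -2 (M = -1*2 = -2)
N = -2
V(C) = 4*C² (V(C) = (2*C)*(2*C) = 4*C²)
V(N)*175 + 413 = (4*(-2)²)*175 + 413 = (4*4)*175 + 413 = 16*175 + 413 = 2800 + 413 = 3213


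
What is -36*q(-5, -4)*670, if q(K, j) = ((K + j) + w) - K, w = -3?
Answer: 168840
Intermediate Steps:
q(K, j) = -3 + j (q(K, j) = ((K + j) - 3) - K = (-3 + K + j) - K = -3 + j)
-36*q(-5, -4)*670 = -36*(-3 - 4)*670 = -36*(-7)*670 = 252*670 = 168840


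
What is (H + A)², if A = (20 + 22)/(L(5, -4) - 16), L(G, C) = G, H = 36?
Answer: 125316/121 ≈ 1035.7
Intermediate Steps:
A = -42/11 (A = (20 + 22)/(5 - 16) = 42/(-11) = 42*(-1/11) = -42/11 ≈ -3.8182)
(H + A)² = (36 - 42/11)² = (354/11)² = 125316/121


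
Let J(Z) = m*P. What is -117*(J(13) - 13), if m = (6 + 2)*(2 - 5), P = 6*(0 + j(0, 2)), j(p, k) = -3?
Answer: -49023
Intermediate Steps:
P = -18 (P = 6*(0 - 3) = 6*(-3) = -18)
m = -24 (m = 8*(-3) = -24)
J(Z) = 432 (J(Z) = -24*(-18) = 432)
-117*(J(13) - 13) = -117*(432 - 13) = -117*419 = -49023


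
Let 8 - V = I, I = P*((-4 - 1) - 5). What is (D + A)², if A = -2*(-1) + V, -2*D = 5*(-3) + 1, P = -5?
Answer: 1089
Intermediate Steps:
D = 7 (D = -(5*(-3) + 1)/2 = -(-15 + 1)/2 = -½*(-14) = 7)
I = 50 (I = -5*((-4 - 1) - 5) = -5*(-5 - 5) = -5*(-10) = 50)
V = -42 (V = 8 - 1*50 = 8 - 50 = -42)
A = -40 (A = -2*(-1) - 42 = 2 - 42 = -40)
(D + A)² = (7 - 40)² = (-33)² = 1089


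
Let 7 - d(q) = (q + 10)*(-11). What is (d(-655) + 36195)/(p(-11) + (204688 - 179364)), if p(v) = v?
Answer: 29107/25313 ≈ 1.1499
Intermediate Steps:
d(q) = 117 + 11*q (d(q) = 7 - (q + 10)*(-11) = 7 - (10 + q)*(-11) = 7 - (-110 - 11*q) = 7 + (110 + 11*q) = 117 + 11*q)
(d(-655) + 36195)/(p(-11) + (204688 - 179364)) = ((117 + 11*(-655)) + 36195)/(-11 + (204688 - 179364)) = ((117 - 7205) + 36195)/(-11 + 25324) = (-7088 + 36195)/25313 = 29107*(1/25313) = 29107/25313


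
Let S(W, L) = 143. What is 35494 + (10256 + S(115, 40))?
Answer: 45893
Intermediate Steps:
35494 + (10256 + S(115, 40)) = 35494 + (10256 + 143) = 35494 + 10399 = 45893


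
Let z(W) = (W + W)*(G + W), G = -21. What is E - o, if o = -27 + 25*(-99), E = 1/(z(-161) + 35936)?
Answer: 236539081/94540 ≈ 2502.0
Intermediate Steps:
z(W) = 2*W*(-21 + W) (z(W) = (W + W)*(-21 + W) = (2*W)*(-21 + W) = 2*W*(-21 + W))
E = 1/94540 (E = 1/(2*(-161)*(-21 - 161) + 35936) = 1/(2*(-161)*(-182) + 35936) = 1/(58604 + 35936) = 1/94540 ≈ 1.0578e-5)
o = -2502 (o = -27 - 2475 = -2502)
E - o = 1/94540 - 1*(-2502) = 1/94540 + 2502 = 236539081/94540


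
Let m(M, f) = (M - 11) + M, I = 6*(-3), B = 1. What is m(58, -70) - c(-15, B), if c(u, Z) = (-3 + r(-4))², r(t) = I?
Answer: -336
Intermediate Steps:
I = -18
r(t) = -18
m(M, f) = -11 + 2*M (m(M, f) = (-11 + M) + M = -11 + 2*M)
c(u, Z) = 441 (c(u, Z) = (-3 - 18)² = (-21)² = 441)
m(58, -70) - c(-15, B) = (-11 + 2*58) - 1*441 = (-11 + 116) - 441 = 105 - 441 = -336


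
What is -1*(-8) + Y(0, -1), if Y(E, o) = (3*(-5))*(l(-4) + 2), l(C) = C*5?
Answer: 278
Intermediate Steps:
l(C) = 5*C
Y(E, o) = 270 (Y(E, o) = (3*(-5))*(5*(-4) + 2) = -15*(-20 + 2) = -15*(-18) = 270)
-1*(-8) + Y(0, -1) = -1*(-8) + 270 = 8 + 270 = 278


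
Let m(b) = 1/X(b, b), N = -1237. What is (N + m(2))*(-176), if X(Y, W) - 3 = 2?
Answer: 1088384/5 ≈ 2.1768e+5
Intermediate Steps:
X(Y, W) = 5 (X(Y, W) = 3 + 2 = 5)
m(b) = 1/5
(N + m(2))*(-176) = (-1237 + 1/5)*(-176) = -6184/5*(-176) = 1088384/5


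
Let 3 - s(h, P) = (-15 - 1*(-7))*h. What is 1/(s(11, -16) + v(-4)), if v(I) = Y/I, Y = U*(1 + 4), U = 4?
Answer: 1/86 ≈ 0.011628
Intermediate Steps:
s(h, P) = 3 + 8*h (s(h, P) = 3 - (-15 - 1*(-7))*h = 3 - (-15 + 7)*h = 3 - (-8)*h = 3 + 8*h)
Y = 20 (Y = 4*(1 + 4) = 4*5 = 20)
v(I) = 20/I
1/(s(11, -16) + v(-4)) = 1/((3 + 8*11) + 20/(-4)) = 1/((3 + 88) + 20*(-1/4)) = 1/(91 - 5) = 1/86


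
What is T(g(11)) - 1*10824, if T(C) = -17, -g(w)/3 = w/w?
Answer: -10841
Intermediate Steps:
g(w) = -3 (g(w) = -3*w/w = -3*1 = -3)
T(g(11)) - 1*10824 = -17 - 1*10824 = -17 - 10824 = -10841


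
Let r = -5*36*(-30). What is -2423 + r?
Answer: 2977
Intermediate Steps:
r = 5400 (r = -180*(-30) = 5400)
-2423 + r = -2423 + 5400 = 2977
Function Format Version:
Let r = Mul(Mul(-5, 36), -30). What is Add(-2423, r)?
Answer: 2977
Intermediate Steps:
r = 5400 (r = Mul(-180, -30) = 5400)
Add(-2423, r) = Add(-2423, 5400) = 2977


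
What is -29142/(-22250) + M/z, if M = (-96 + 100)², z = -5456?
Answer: 4957586/3793625 ≈ 1.3068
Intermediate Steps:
M = 16 (M = 4² = 16)
-29142/(-22250) + M/z = -29142/(-22250) + 16/(-5456) = -29142*(-1/22250) + 16*(-1/5456) = 14571/11125 - 1/341 = 4957586/3793625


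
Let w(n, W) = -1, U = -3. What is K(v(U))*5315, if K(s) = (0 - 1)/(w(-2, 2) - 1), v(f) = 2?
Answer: 5315/2 ≈ 2657.5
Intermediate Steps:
K(s) = 1/2 (K(s) = (0 - 1)/(-1 - 1) = -1/(-2) = -1*(-1/2) = 1/2)
K(v(U))*5315 = (1/2)*5315 = 5315/2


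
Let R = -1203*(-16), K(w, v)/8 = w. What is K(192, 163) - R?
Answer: -17712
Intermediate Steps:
K(w, v) = 8*w
R = 19248
K(192, 163) - R = 8*192 - 1*19248 = 1536 - 19248 = -17712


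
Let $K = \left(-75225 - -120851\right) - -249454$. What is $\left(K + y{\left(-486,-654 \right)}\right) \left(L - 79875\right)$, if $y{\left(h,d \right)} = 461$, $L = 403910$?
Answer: $95765627935$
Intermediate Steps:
$K = 295080$ ($K = \left(-75225 + 120851\right) + 249454 = 45626 + 249454 = 295080$)
$\left(K + y{\left(-486,-654 \right)}\right) \left(L - 79875\right) = \left(295080 + 461\right) \left(403910 - 79875\right) = 295541 \cdot 324035 = 95765627935$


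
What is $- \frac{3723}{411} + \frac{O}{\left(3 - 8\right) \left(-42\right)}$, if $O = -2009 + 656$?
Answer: $- \frac{148657}{9590} \approx -15.501$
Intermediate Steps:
$O = -1353$
$- \frac{3723}{411} + \frac{O}{\left(3 - 8\right) \left(-42\right)} = - \frac{3723}{411} - \frac{1353}{\left(3 - 8\right) \left(-42\right)} = \left(-3723\right) \frac{1}{411} - \frac{1353}{\left(3 - 8\right) \left(-42\right)} = - \frac{1241}{137} - \frac{1353}{\left(-5\right) \left(-42\right)} = - \frac{1241}{137} - \frac{1353}{210} = - \frac{1241}{137} - \frac{451}{70} = - \frac{148657}{9590}$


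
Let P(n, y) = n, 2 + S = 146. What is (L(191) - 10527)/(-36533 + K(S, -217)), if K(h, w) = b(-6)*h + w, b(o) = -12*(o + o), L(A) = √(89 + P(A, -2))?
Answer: 3509/5338 - √70/8007 ≈ 0.65632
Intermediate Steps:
S = 144 (S = -2 + 146 = 144)
L(A) = √(89 + A)
b(o) = -24*o
K(h, w) = w + 144*h (K(h, w) = (-24*(-6))*h + w = 144*h + w = w + 144*h)
(L(191) - 10527)/(-36533 + K(S, -217)) = (√(89 + 191) - 10527)/(-36533 + (-217 + 144*144)) = (√280 - 10527)/(-36533 + (-217 + 20736)) = (2*√70 - 10527)/(-36533 + 20519) = (-10527 + 2*√70)/(-16014) = (-10527 + 2*√70)*(-1/16014) = 3509/5338 - √70/8007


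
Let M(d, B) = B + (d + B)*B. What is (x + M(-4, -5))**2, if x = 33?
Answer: 5329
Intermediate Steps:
M(d, B) = B + B*(B + d) (M(d, B) = B + (B + d)*B = B + B*(B + d))
(x + M(-4, -5))**2 = (33 - 5*(1 - 5 - 4))**2 = (33 - 5*(-8))**2 = (33 + 40)**2 = 73**2 = 5329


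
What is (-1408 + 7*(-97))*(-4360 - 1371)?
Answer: 11960597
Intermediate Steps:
(-1408 + 7*(-97))*(-4360 - 1371) = (-1408 - 679)*(-5731) = -2087*(-5731) = 11960597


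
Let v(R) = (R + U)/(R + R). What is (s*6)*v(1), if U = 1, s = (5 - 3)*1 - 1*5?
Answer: -18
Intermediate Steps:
s = -3 (s = 2*1 - 5 = 2 - 5 = -3)
v(R) = (1 + R)/(2*R) (v(R) = (R + 1)/(R + R) = (1 + R)/((2*R)) = (1 + R)*(1/(2*R)) = (1 + R)/(2*R))
(s*6)*v(1) = (-3*6)*((1/2)*(1 + 1)/1) = -9*2 = -18*1 = -18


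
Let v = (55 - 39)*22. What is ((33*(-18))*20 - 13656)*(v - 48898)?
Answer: 1239670656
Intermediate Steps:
v = 352 (v = 16*22 = 352)
((33*(-18))*20 - 13656)*(v - 48898) = ((33*(-18))*20 - 13656)*(352 - 48898) = (-594*20 - 13656)*(-48546) = (-11880 - 13656)*(-48546) = -25536*(-48546) = 1239670656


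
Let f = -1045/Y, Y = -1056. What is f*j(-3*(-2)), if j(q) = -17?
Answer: -1615/96 ≈ -16.823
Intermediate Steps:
f = 95/96 (f = -1045/(-1056) = -1045*(-1/1056) = 95/96 ≈ 0.98958)
f*j(-3*(-2)) = (95/96)*(-17) = -1615/96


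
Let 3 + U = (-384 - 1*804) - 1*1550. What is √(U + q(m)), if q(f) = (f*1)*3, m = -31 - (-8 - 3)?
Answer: I*√2801 ≈ 52.924*I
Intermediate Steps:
U = -2741 (U = -3 + ((-384 - 1*804) - 1*1550) = -3 + ((-384 - 804) - 1550) = -3 + (-1188 - 1550) = -3 - 2738 = -2741)
m = -20 (m = -31 - 1*(-11) = -31 + 11 = -20)
q(f) = 3*f (q(f) = f*3 = 3*f)
√(U + q(m)) = √(-2741 + 3*(-20)) = √(-2741 - 60) = √(-2801) = I*√2801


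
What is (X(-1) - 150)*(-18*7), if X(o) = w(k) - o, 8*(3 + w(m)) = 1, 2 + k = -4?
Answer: 76545/4 ≈ 19136.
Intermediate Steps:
k = -6 (k = -2 - 4 = -6)
w(m) = -23/8 (w(m) = -3 + (⅛)*1 = -3 + ⅛ = -23/8)
X(o) = -23/8 - o
(X(-1) - 150)*(-18*7) = ((-23/8 - 1*(-1)) - 150)*(-18*7) = ((-23/8 + 1) - 150)*(-126) = (-15/8 - 150)*(-126) = -1215/8*(-126) = 76545/4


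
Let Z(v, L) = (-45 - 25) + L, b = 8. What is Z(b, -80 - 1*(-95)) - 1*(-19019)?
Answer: 18964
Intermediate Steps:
Z(v, L) = -70 + L
Z(b, -80 - 1*(-95)) - 1*(-19019) = (-70 + (-80 - 1*(-95))) - 1*(-19019) = (-70 + (-80 + 95)) + 19019 = (-70 + 15) + 19019 = -55 + 19019 = 18964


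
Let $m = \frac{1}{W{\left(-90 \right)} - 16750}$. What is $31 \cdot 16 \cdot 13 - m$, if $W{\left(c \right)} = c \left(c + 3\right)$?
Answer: $\frac{57516161}{8920} \approx 6448.0$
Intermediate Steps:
$W{\left(c \right)} = c \left(3 + c\right)$
$m = - \frac{1}{8920}$ ($m = \frac{1}{- 90 \left(3 - 90\right) - 16750} = \frac{1}{\left(-90\right) \left(-87\right) - 16750} = \frac{1}{7830 - 16750} = \frac{1}{-8920} = - \frac{1}{8920} \approx -0.00011211$)
$31 \cdot 16 \cdot 13 - m = 31 \cdot 16 \cdot 13 - - \frac{1}{8920} = 496 \cdot 13 + \frac{1}{8920} = 6448 + \frac{1}{8920} = \frac{57516161}{8920}$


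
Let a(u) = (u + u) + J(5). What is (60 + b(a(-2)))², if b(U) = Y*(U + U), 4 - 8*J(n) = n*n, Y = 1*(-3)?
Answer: 159201/16 ≈ 9950.1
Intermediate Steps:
Y = -3
J(n) = ½ - n²/8 (J(n) = ½ - n*n/8 = ½ - n²/8)
a(u) = -21/8 + 2*u (a(u) = (u + u) + (½ - ⅛*5²) = 2*u + (½ - ⅛*25) = 2*u + (½ - 25/8) = 2*u - 21/8 = -21/8 + 2*u)
b(U) = -6*U (b(U) = -3*(U + U) = -6*U)
(60 + b(a(-2)))² = (60 - 6*(-21/8 + 2*(-2)))² = (60 - 6*(-21/8 - 4))² = (60 - 6*(-53/8))² = (60 + 159/4)² = (399/4)² = 159201/16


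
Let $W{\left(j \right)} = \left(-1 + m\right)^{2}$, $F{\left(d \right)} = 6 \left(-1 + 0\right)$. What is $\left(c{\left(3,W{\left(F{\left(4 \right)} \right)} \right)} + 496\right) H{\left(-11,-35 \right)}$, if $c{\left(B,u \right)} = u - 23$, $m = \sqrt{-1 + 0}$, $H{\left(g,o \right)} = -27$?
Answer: $-12771 + 54 i \approx -12771.0 + 54.0 i$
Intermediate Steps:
$F{\left(d \right)} = -6$ ($F{\left(d \right)} = 6 \left(-1\right) = -6$)
$m = i$ ($m = \sqrt{-1} = i \approx 1.0 i$)
$W{\left(j \right)} = \left(-1 + i\right)^{2}$
$c{\left(B,u \right)} = -23 + u$
$\left(c{\left(3,W{\left(F{\left(4 \right)} \right)} \right)} + 496\right) H{\left(-11,-35 \right)} = \left(\left(-23 + \left(1 - i\right)^{2}\right) + 496\right) \left(-27\right) = \left(473 + \left(1 - i\right)^{2}\right) \left(-27\right) = -12771 - 27 \left(1 - i\right)^{2}$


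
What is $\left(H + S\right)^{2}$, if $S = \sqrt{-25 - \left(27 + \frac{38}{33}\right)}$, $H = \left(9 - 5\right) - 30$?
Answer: $\frac{\left(858 - i \sqrt{57882}\right)^{2}}{1089} \approx 622.85 - 379.11 i$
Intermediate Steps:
$H = -26$ ($H = \left(9 - 5\right) - 30 = 4 - 30 = -26$)
$S = \frac{i \sqrt{57882}}{33}$ ($S = \sqrt{-25 - \frac{929}{33}} = \sqrt{- \frac{1754}{33}} = \frac{i \sqrt{57882}}{33} \approx 7.2905 i$)
$\left(H + S\right)^{2} = \left(-26 + \frac{i \sqrt{57882}}{33}\right)^{2}$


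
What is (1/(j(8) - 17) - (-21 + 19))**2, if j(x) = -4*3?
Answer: 3249/841 ≈ 3.8633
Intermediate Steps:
j(x) = -12
(1/(j(8) - 17) - (-21 + 19))**2 = (1/(-12 - 17) - (-21 + 19))**2 = (1/(-29) - 1*(-2))**2 = (-1/29 + 2)**2 = (57/29)**2 = 3249/841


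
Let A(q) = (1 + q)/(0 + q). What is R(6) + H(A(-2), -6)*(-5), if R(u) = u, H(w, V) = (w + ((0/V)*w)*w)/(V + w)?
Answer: 71/11 ≈ 6.4545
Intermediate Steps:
A(q) = (1 + q)/q
H(w, V) = w/(V + w) (H(w, V) = (w + (0*w)*w)/(V + w) = (w + 0*w)/(V + w) = (w + 0)/(V + w) = w/(V + w))
R(6) + H(A(-2), -6)*(-5) = 6 + (((1 - 2)/(-2))/(-6 + (1 - 2)/(-2)))*(-5) = 6 + ((-½*(-1))/(-6 - ½*(-1)))*(-5) = 6 + (1/(2*(-6 + ½)))*(-5) = 6 + (1/(2*(-11/2)))*(-5) = 6 + ((½)*(-2/11))*(-5) = 6 - 1/11*(-5) = 6 + 5/11 = 71/11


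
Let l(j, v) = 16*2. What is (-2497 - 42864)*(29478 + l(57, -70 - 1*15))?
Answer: -1338603110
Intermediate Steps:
l(j, v) = 32
(-2497 - 42864)*(29478 + l(57, -70 - 1*15)) = (-2497 - 42864)*(29478 + 32) = -45361*29510 = -1338603110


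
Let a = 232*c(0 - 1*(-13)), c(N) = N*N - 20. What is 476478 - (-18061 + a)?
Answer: 459971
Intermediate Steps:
c(N) = -20 + N² (c(N) = N² - 20 = -20 + N²)
a = 34568 (a = 232*(-20 + (0 - 1*(-13))²) = 232*(-20 + (0 + 13)²) = 232*(-20 + 13²) = 232*(-20 + 169) = 232*149 = 34568)
476478 - (-18061 + a) = 476478 - (-18061 + 34568) = 476478 - 1*16507 = 476478 - 16507 = 459971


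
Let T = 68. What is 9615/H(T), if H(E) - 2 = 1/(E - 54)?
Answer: 134610/29 ≈ 4641.7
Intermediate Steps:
H(E) = 2 + 1/(-54 + E) (H(E) = 2 + 1/(E - 54) = 2 + 1/(-54 + E))
9615/H(T) = 9615/(((-107 + 2*68)/(-54 + 68))) = 9615/(((-107 + 136)/14)) = 9615/(((1/14)*29)) = 9615/(29/14) = 9615*(14/29) = 134610/29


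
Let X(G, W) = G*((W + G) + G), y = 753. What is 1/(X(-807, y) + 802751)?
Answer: 1/1497578 ≈ 6.6774e-7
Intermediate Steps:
X(G, W) = G*(W + 2*G) (X(G, W) = G*((G + W) + G) = G*(W + 2*G))
1/(X(-807, y) + 802751) = 1/(-807*(753 + 2*(-807)) + 802751) = 1/(-807*(753 - 1614) + 802751) = 1/(-807*(-861) + 802751) = 1/(694827 + 802751) = 1/1497578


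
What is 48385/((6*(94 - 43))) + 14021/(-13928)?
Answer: 334807927/2130984 ≈ 157.11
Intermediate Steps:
48385/((6*(94 - 43))) + 14021/(-13928) = 48385/((6*51)) + 14021*(-1/13928) = 48385/306 - 14021/13928 = 334807927/2130984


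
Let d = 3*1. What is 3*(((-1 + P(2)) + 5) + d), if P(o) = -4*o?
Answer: -3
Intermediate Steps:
d = 3
3*(((-1 + P(2)) + 5) + d) = 3*(((-1 - 4*2) + 5) + 3) = 3*(((-1 - 8) + 5) + 3) = 3*((-9 + 5) + 3) = 3*(-4 + 3) = 3*(-1) = -3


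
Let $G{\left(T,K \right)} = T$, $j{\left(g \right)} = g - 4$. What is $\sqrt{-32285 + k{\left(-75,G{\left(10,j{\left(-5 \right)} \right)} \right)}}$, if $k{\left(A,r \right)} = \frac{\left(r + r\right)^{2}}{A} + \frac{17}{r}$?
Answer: $\frac{i \sqrt{29059770}}{30} \approx 179.69 i$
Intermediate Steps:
$j{\left(g \right)} = -4 + g$
$k{\left(A,r \right)} = \frac{17}{r} + \frac{4 r^{2}}{A}$ ($k{\left(A,r \right)} = \frac{\left(2 r\right)^{2}}{A} + \frac{17}{r} = \frac{4 r^{2}}{A} + \frac{17}{r} = \frac{17}{r} + \frac{4 r^{2}}{A}$)
$\sqrt{-32285 + k{\left(-75,G{\left(10,j{\left(-5 \right)} \right)} \right)}} = \sqrt{-32285 + \left(\frac{17}{10} + \frac{4 \cdot 10^{2}}{-75}\right)} = \sqrt{-32285 + \left(17 \cdot \frac{1}{10} + 4 \left(- \frac{1}{75}\right) 100\right)} = \sqrt{-32285 + \left(\frac{17}{10} - \frac{16}{3}\right)} = \sqrt{-32285 - \frac{109}{30}} = \sqrt{- \frac{968659}{30}} = \frac{i \sqrt{29059770}}{30}$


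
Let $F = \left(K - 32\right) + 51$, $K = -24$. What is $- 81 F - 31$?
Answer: $374$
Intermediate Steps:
$F = -5$ ($F = \left(-24 - 32\right) + 51 = -56 + 51 = -5$)
$- 81 F - 31 = \left(-81\right) \left(-5\right) - 31 = 405 - 31 = 374$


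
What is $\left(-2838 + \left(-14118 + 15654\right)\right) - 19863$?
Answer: $-21165$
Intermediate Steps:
$\left(-2838 + \left(-14118 + 15654\right)\right) - 19863 = \left(-2838 + 1536\right) - 19863 = -1302 - 19863 = -21165$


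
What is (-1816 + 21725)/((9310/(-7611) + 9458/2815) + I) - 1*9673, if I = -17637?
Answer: -3655140644719126/377826330517 ≈ -9674.1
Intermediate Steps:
(-1816 + 21725)/((9310/(-7611) + 9458/2815) + I) - 1*9673 = (-1816 + 21725)/((9310/(-7611) + 9458/2815) - 17637) - 1*9673 = 19909/((9310*(-1/7611) + 9458*(1/2815)) - 17637) - 9673 = 19909/((-9310/7611 + 9458/2815) - 17637) - 9673 = 19909/(45777188/21424965 - 17637) - 9673 = 19909/(-377826330517/21424965) - 9673 = 19909*(-21424965/377826330517) - 9673 = -426549628185/377826330517 - 9673 = -3655140644719126/377826330517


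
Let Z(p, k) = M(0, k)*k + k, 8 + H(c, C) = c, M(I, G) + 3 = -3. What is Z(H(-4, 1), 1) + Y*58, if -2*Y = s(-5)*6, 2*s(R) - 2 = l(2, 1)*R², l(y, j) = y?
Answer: -4529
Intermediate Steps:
M(I, G) = -6 (M(I, G) = -3 - 3 = -6)
H(c, C) = -8 + c
Z(p, k) = -5*k (Z(p, k) = -6*k + k = -5*k)
s(R) = 1 + R² (s(R) = 1 + (2*R²)/2 = 1 + R²)
Y = -78 (Y = -(1 + (-5)²)*6/2 = -(1 + 25)*6/2 = -13*6 = -½*156 = -78)
Z(H(-4, 1), 1) + Y*58 = -5*1 - 78*58 = -5 - 4524 = -4529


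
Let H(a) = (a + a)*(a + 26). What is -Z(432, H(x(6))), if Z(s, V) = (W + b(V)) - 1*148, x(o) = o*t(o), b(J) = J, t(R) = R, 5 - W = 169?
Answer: -4152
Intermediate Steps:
W = -164 (W = 5 - 1*169 = 5 - 169 = -164)
x(o) = o**2 (x(o) = o*o = o**2)
H(a) = 2*a*(26 + a) (H(a) = (2*a)*(26 + a) = 2*a*(26 + a))
Z(s, V) = -312 + V (Z(s, V) = (-164 + V) - 1*148 = (-164 + V) - 148 = -312 + V)
-Z(432, H(x(6))) = -(-312 + 2*6**2*(26 + 6**2)) = -(-312 + 2*36*(26 + 36)) = -(-312 + 2*36*62) = -(-312 + 4464) = -1*4152 = -4152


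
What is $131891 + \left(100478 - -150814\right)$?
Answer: $383183$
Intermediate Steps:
$131891 + \left(100478 - -150814\right) = 131891 + \left(100478 + 150814\right) = 131891 + 251292 = 383183$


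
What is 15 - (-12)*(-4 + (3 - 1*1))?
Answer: -9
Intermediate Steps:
15 - (-12)*(-4 + (3 - 1*1)) = 15 - (-12)*(-4 + (3 - 1)) = 15 - (-12)*(-4 + 2) = 15 - (-12)*(-2) = 15 - 4*6 = 15 - 24 = -9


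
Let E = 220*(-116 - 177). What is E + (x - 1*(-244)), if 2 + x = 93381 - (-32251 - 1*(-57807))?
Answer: 3607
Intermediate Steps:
x = 67823 (x = -2 + (93381 - (-32251 - 1*(-57807))) = -2 + (93381 - (-32251 + 57807)) = -2 + (93381 - 1*25556) = -2 + (93381 - 25556) = -2 + 67825 = 67823)
E = -64460 (E = 220*(-293) = -64460)
E + (x - 1*(-244)) = -64460 + (67823 - 1*(-244)) = -64460 + (67823 + 244) = -64460 + 68067 = 3607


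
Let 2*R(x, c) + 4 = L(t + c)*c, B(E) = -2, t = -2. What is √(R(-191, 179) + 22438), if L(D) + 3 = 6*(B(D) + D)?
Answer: √464570/2 ≈ 340.80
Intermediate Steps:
L(D) = -15 + 6*D (L(D) = -3 + 6*(-2 + D) = -3 + (-12 + 6*D) = -15 + 6*D)
R(x, c) = -2 + c*(-27 + 6*c)/2 (R(x, c) = -2 + ((-15 + 6*(-2 + c))*c)/2 = -2 + ((-15 + (-12 + 6*c))*c)/2 = -2 + ((-27 + 6*c)*c)/2 = -2 + (c*(-27 + 6*c))/2 = -2 + c*(-27 + 6*c)/2)
√(R(-191, 179) + 22438) = √((-2 + (3/2)*179*(-9 + 2*179)) + 22438) = √((-2 + (3/2)*179*(-9 + 358)) + 22438) = √((-2 + (3/2)*179*349) + 22438) = √((-2 + 187413/2) + 22438) = √(187409/2 + 22438) = √(232285/2) = √464570/2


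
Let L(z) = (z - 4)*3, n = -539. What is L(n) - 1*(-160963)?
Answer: 159334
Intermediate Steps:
L(z) = -12 + 3*z (L(z) = (-4 + z)*3 = -12 + 3*z)
L(n) - 1*(-160963) = (-12 + 3*(-539)) - 1*(-160963) = (-12 - 1617) + 160963 = -1629 + 160963 = 159334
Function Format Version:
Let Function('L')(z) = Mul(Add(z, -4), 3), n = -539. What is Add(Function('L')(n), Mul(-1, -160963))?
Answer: 159334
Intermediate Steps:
Function('L')(z) = Add(-12, Mul(3, z)) (Function('L')(z) = Mul(Add(-4, z), 3) = Add(-12, Mul(3, z)))
Add(Function('L')(n), Mul(-1, -160963)) = Add(Add(-12, Mul(3, -539)), Mul(-1, -160963)) = Add(Add(-12, -1617), 160963) = Add(-1629, 160963) = 159334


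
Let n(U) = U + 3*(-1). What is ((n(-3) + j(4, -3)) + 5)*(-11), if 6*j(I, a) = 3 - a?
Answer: 0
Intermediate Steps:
j(I, a) = 1/2 - a/6 (j(I, a) = (3 - a)/6 = 1/2 - a/6)
n(U) = -3 + U (n(U) = U - 3 = -3 + U)
((n(-3) + j(4, -3)) + 5)*(-11) = (((-3 - 3) + (1/2 - 1/6*(-3))) + 5)*(-11) = ((-6 + (1/2 + 1/2)) + 5)*(-11) = ((-6 + 1) + 5)*(-11) = (-5 + 5)*(-11) = 0*(-11) = 0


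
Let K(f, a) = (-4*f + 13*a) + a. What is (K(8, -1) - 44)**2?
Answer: 8100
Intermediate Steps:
K(f, a) = -4*f + 14*a
(K(8, -1) - 44)**2 = ((-4*8 + 14*(-1)) - 44)**2 = ((-32 - 14) - 44)**2 = (-46 - 44)**2 = (-90)**2 = 8100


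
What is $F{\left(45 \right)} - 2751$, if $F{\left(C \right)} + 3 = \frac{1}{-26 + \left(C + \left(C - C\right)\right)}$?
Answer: $- \frac{52325}{19} \approx -2753.9$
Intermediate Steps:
$F{\left(C \right)} = -3 + \frac{1}{-26 + C}$ ($F{\left(C \right)} = -3 + \frac{1}{-26 + \left(C + \left(C - C\right)\right)} = -3 + \frac{1}{-26 + \left(C + 0\right)} = -3 + \frac{1}{-26 + C}$)
$F{\left(45 \right)} - 2751 = \frac{79 - 135}{-26 + 45} - 2751 = \frac{79 - 135}{19} - 2751 = \frac{1}{19} \left(-56\right) - 2751 = - \frac{56}{19} - 2751 = - \frac{52325}{19}$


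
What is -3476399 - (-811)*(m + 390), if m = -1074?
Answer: -4031123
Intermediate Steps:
-3476399 - (-811)*(m + 390) = -3476399 - (-811)*(-1074 + 390) = -3476399 - (-811)*(-684) = -3476399 - 1*554724 = -3476399 - 554724 = -4031123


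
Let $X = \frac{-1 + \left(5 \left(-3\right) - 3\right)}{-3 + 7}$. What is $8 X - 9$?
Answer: $-47$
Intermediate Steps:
$X = - \frac{19}{4}$ ($X = \frac{-1 - 18}{4} = \left(-1 - 18\right) \frac{1}{4} = \left(-19\right) \frac{1}{4} = - \frac{19}{4} \approx -4.75$)
$8 X - 9 = 8 \left(- \frac{19}{4}\right) - 9 = -38 - 9 = -47$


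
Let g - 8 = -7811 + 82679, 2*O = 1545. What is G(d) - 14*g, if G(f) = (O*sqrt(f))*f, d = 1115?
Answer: -1048264 + 1722675*sqrt(1115)/2 ≈ 2.7713e+7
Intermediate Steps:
O = 1545/2 (O = (1/2)*1545 = 1545/2 ≈ 772.50)
G(f) = 1545*f**(3/2)/2 (G(f) = (1545*sqrt(f)/2)*f = 1545*f**(3/2)/2)
g = 74876 (g = 8 + (-7811 + 82679) = 8 + 74868 = 74876)
G(d) - 14*g = 1545*1115**(3/2)/2 - 14*74876 = 1545*(1115*sqrt(1115))/2 - 1*1048264 = 1722675*sqrt(1115)/2 - 1048264 = -1048264 + 1722675*sqrt(1115)/2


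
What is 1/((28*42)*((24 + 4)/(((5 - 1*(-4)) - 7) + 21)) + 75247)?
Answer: 23/1763609 ≈ 1.3041e-5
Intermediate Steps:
1/((28*42)*((24 + 4)/(((5 - 1*(-4)) - 7) + 21)) + 75247) = 1/(1176*(28/(((5 + 4) - 7) + 21)) + 75247) = 1/(1176*(28/((9 - 7) + 21)) + 75247) = 1/(1176*(28/(2 + 21)) + 75247) = 1/(1176*(28/23) + 75247) = 1/(32928/23 + 75247) = 1/(1763609/23) = 23/1763609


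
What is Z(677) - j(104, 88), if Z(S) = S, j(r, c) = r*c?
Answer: -8475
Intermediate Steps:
j(r, c) = c*r
Z(677) - j(104, 88) = 677 - 88*104 = 677 - 1*9152 = 677 - 9152 = -8475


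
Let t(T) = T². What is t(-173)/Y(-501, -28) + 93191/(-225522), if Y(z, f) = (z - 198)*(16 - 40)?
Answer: 96042143/70062168 ≈ 1.3708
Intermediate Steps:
Y(z, f) = 4752 - 24*z (Y(z, f) = (-198 + z)*(-24) = 4752 - 24*z)
t(-173)/Y(-501, -28) + 93191/(-225522) = (-173)²/(4752 - 24*(-501)) + 93191/(-225522) = 29929/(4752 + 12024) + 93191*(-1/225522) = 29929/16776 - 93191/225522 = 96042143/70062168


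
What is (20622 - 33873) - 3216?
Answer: -16467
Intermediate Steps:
(20622 - 33873) - 3216 = -13251 - 3216 = -16467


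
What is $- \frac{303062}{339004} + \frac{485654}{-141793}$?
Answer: $- \frac{103805359391}{24034197086} \approx -4.3191$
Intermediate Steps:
$- \frac{303062}{339004} + \frac{485654}{-141793} = \left(-303062\right) \frac{1}{339004} + 485654 \left(- \frac{1}{141793}\right) = - \frac{151531}{169502} - \frac{485654}{141793} = - \frac{103805359391}{24034197086}$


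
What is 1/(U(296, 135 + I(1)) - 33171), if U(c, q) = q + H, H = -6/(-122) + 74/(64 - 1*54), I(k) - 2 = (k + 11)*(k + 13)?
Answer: -305/10021858 ≈ -3.0433e-5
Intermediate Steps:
I(k) = 2 + (11 + k)*(13 + k) (I(k) = 2 + (k + 11)*(k + 13) = 2 + (11 + k)*(13 + k))
H = 2272/305 (H = -6*(-1/122) + 74/(64 - 54) = 3/61 + 74/10 = 3/61 + 74*(1/10) = 3/61 + 37/5 = 2272/305 ≈ 7.4492)
U(c, q) = 2272/305 + q (U(c, q) = q + 2272/305 = 2272/305 + q)
1/(U(296, 135 + I(1)) - 33171) = 1/((2272/305 + (135 + (145 + 1**2 + 24*1))) - 33171) = 1/((2272/305 + (135 + (145 + 1 + 24))) - 33171) = 1/((2272/305 + (135 + 170)) - 33171) = 1/((2272/305 + 305) - 33171) = 1/(95297/305 - 33171) = 1/(-10021858/305) = -305/10021858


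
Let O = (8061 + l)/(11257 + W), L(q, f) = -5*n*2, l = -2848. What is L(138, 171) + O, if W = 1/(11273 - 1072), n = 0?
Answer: 53177813/114832658 ≈ 0.46309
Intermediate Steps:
W = 1/10201 ≈ 9.8030e-5
L(q, f) = 0 (L(q, f) = -5*0*2 = 0*2 = 0)
O = 53177813/114832658 (O = (8061 - 2848)/(11257 + 1/10201) = 5213/(114832658/10201) = 5213*(10201/114832658) = 53177813/114832658 ≈ 0.46309)
L(138, 171) + O = 0 + 53177813/114832658 = 53177813/114832658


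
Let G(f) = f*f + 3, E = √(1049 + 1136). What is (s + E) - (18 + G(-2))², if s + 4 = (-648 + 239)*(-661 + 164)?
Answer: 202644 + √2185 ≈ 2.0269e+5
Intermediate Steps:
s = 203269 (s = -4 + (-648 + 239)*(-661 + 164) = -4 - 409*(-497) = -4 + 203273 = 203269)
E = √2185 ≈ 46.744
G(f) = 3 + f² (G(f) = f² + 3 = 3 + f²)
(s + E) - (18 + G(-2))² = (203269 + √2185) - (18 + (3 + (-2)²))² = (203269 + √2185) - (18 + (3 + 4))² = (203269 + √2185) - (18 + 7)² = (203269 + √2185) - 1*25² = (203269 + √2185) - 1*625 = (203269 + √2185) - 625 = 202644 + √2185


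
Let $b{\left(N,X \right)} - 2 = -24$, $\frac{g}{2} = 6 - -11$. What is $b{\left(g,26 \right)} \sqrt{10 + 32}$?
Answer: $- 22 \sqrt{42} \approx -142.58$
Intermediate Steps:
$g = 34$ ($g = 2 \left(6 - -11\right) = 2 \left(6 + 11\right) = 2 \cdot 17 = 34$)
$b{\left(N,X \right)} = -22$ ($b{\left(N,X \right)} = 2 - 24 = -22$)
$b{\left(g,26 \right)} \sqrt{10 + 32} = - 22 \sqrt{10 + 32} = - 22 \sqrt{42}$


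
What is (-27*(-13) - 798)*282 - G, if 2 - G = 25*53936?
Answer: 1222344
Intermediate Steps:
G = -1348398 (G = 2 - 25*53936 = 2 - 1*1348400 = 2 - 1348400 = -1348398)
(-27*(-13) - 798)*282 - G = (-27*(-13) - 798)*282 - 1*(-1348398) = (351 - 798)*282 + 1348398 = -447*282 + 1348398 = -126054 + 1348398 = 1222344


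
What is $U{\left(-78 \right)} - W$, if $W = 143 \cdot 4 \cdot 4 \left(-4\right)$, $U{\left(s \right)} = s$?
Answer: $9074$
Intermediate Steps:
$W = -9152$ ($W = 143 \cdot 16 \left(-4\right) = 143 \left(-64\right) = -9152$)
$U{\left(-78 \right)} - W = -78 - -9152 = -78 + 9152 = 9074$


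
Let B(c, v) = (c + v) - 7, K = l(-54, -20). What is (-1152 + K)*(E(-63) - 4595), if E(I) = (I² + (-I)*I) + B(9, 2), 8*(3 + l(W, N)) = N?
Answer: 10628165/2 ≈ 5.3141e+6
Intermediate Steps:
l(W, N) = -3 + N/8
K = -11/2 (K = -3 + (⅛)*(-20) = -3 - 5/2 = -11/2 ≈ -5.5000)
B(c, v) = -7 + c + v
E(I) = 4 (E(I) = (I² + (-I)*I) + (-7 + 9 + 2) = (I² - I²) + 4 = 0 + 4 = 4)
(-1152 + K)*(E(-63) - 4595) = (-1152 - 11/2)*(4 - 4595) = -2315/2*(-4591) = 10628165/2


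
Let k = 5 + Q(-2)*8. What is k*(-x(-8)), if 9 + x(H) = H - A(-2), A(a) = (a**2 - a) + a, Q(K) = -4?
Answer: -567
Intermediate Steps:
k = -27 (k = 5 - 4*8 = 5 - 32 = -27)
A(a) = a**2
x(H) = -13 + H (x(H) = -9 + (H - 1*(-2)**2) = -9 + (H - 1*4) = -9 + (H - 4) = -9 + (-4 + H) = -13 + H)
k*(-x(-8)) = -(-27)*(-13 - 8) = -(-27)*(-21) = -27*21 = -567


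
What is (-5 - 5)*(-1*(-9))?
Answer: -90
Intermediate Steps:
(-5 - 5)*(-1*(-9)) = -10*9 = -90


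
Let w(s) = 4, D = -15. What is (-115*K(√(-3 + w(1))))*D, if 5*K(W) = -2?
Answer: -690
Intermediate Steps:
K(W) = -⅖ (K(W) = (⅕)*(-2) = -⅖)
(-115*K(√(-3 + w(1))))*D = -115*(-⅖)*(-15) = 46*(-15) = -690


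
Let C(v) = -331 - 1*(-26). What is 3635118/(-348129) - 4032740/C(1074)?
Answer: 31173445166/2359541 ≈ 13212.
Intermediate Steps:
C(v) = -305 (C(v) = -331 + 26 = -305)
3635118/(-348129) - 4032740/C(1074) = 3635118/(-348129) - 4032740/(-305) = 3635118*(-1/348129) - 4032740*(-1/305) = -403902/38681 + 806548/61 = 31173445166/2359541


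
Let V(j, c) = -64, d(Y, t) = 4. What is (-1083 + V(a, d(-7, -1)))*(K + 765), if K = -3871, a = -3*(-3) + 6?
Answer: 3562582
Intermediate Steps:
a = 15 (a = 9 + 6 = 15)
(-1083 + V(a, d(-7, -1)))*(K + 765) = (-1083 - 64)*(-3871 + 765) = -1147*(-3106) = 3562582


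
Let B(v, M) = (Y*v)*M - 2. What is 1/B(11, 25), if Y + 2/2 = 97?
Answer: 1/26398 ≈ 3.7882e-5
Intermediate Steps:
Y = 96 (Y = -1 + 97 = 96)
B(v, M) = -2 + 96*M*v (B(v, M) = (96*v)*M - 2 = 96*M*v - 2 = -2 + 96*M*v)
1/B(11, 25) = 1/(-2 + 96*25*11) = 1/(-2 + 26400) = 1/26398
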